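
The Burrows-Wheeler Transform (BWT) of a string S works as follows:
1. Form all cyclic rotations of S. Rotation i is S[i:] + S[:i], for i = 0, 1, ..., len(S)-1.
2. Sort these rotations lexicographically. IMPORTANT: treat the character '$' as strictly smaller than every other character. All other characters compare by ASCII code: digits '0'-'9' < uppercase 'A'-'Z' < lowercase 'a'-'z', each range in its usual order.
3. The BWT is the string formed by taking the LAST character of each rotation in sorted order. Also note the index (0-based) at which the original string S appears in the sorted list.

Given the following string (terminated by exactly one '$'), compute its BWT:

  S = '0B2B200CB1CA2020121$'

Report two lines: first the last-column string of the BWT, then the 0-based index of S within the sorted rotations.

Answer: 1222$020BB0A1BCC2010
4

Derivation:
All 20 rotations (rotation i = S[i:]+S[:i]):
  rot[0] = 0B2B200CB1CA2020121$
  rot[1] = B2B200CB1CA2020121$0
  rot[2] = 2B200CB1CA2020121$0B
  rot[3] = B200CB1CA2020121$0B2
  rot[4] = 200CB1CA2020121$0B2B
  rot[5] = 00CB1CA2020121$0B2B2
  rot[6] = 0CB1CA2020121$0B2B20
  rot[7] = CB1CA2020121$0B2B200
  rot[8] = B1CA2020121$0B2B200C
  rot[9] = 1CA2020121$0B2B200CB
  rot[10] = CA2020121$0B2B200CB1
  rot[11] = A2020121$0B2B200CB1C
  rot[12] = 2020121$0B2B200CB1CA
  rot[13] = 020121$0B2B200CB1CA2
  rot[14] = 20121$0B2B200CB1CA20
  rot[15] = 0121$0B2B200CB1CA202
  rot[16] = 121$0B2B200CB1CA2020
  rot[17] = 21$0B2B200CB1CA20201
  rot[18] = 1$0B2B200CB1CA202012
  rot[19] = $0B2B200CB1CA2020121
Sorted (with $ < everything):
  sorted[0] = $0B2B200CB1CA2020121  (last char: '1')
  sorted[1] = 00CB1CA2020121$0B2B2  (last char: '2')
  sorted[2] = 0121$0B2B200CB1CA202  (last char: '2')
  sorted[3] = 020121$0B2B200CB1CA2  (last char: '2')
  sorted[4] = 0B2B200CB1CA2020121$  (last char: '$')
  sorted[5] = 0CB1CA2020121$0B2B20  (last char: '0')
  sorted[6] = 1$0B2B200CB1CA202012  (last char: '2')
  sorted[7] = 121$0B2B200CB1CA2020  (last char: '0')
  sorted[8] = 1CA2020121$0B2B200CB  (last char: 'B')
  sorted[9] = 200CB1CA2020121$0B2B  (last char: 'B')
  sorted[10] = 20121$0B2B200CB1CA20  (last char: '0')
  sorted[11] = 2020121$0B2B200CB1CA  (last char: 'A')
  sorted[12] = 21$0B2B200CB1CA20201  (last char: '1')
  sorted[13] = 2B200CB1CA2020121$0B  (last char: 'B')
  sorted[14] = A2020121$0B2B200CB1C  (last char: 'C')
  sorted[15] = B1CA2020121$0B2B200C  (last char: 'C')
  sorted[16] = B200CB1CA2020121$0B2  (last char: '2')
  sorted[17] = B2B200CB1CA2020121$0  (last char: '0')
  sorted[18] = CA2020121$0B2B200CB1  (last char: '1')
  sorted[19] = CB1CA2020121$0B2B200  (last char: '0')
Last column: 1222$020BB0A1BCC2010
Original string S is at sorted index 4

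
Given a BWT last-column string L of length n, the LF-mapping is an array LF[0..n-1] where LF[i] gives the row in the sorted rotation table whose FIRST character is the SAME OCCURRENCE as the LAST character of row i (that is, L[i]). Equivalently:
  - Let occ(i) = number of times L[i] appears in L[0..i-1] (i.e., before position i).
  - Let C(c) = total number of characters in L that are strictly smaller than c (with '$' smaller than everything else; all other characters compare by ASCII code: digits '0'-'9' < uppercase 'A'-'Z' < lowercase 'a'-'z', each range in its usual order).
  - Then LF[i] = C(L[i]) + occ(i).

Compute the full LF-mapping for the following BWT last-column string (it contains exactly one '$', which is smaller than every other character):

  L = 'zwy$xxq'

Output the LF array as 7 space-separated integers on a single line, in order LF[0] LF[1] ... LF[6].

Char counts: '$':1, 'q':1, 'w':1, 'x':2, 'y':1, 'z':1
C (first-col start): C('$')=0, C('q')=1, C('w')=2, C('x')=3, C('y')=5, C('z')=6
L[0]='z': occ=0, LF[0]=C('z')+0=6+0=6
L[1]='w': occ=0, LF[1]=C('w')+0=2+0=2
L[2]='y': occ=0, LF[2]=C('y')+0=5+0=5
L[3]='$': occ=0, LF[3]=C('$')+0=0+0=0
L[4]='x': occ=0, LF[4]=C('x')+0=3+0=3
L[5]='x': occ=1, LF[5]=C('x')+1=3+1=4
L[6]='q': occ=0, LF[6]=C('q')+0=1+0=1

Answer: 6 2 5 0 3 4 1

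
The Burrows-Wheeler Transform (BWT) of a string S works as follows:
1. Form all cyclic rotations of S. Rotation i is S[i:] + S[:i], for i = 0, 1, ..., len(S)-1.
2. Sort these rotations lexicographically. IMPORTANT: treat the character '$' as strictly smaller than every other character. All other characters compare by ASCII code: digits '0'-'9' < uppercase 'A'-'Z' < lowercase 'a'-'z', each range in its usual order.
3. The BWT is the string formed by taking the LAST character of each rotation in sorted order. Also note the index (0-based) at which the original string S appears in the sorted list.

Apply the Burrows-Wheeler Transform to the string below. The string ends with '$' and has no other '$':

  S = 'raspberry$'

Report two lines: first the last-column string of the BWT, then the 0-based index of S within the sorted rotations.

All 10 rotations (rotation i = S[i:]+S[:i]):
  rot[0] = raspberry$
  rot[1] = aspberry$r
  rot[2] = spberry$ra
  rot[3] = pberry$ras
  rot[4] = berry$rasp
  rot[5] = erry$raspb
  rot[6] = rry$raspbe
  rot[7] = ry$raspber
  rot[8] = y$raspberr
  rot[9] = $raspberry
Sorted (with $ < everything):
  sorted[0] = $raspberry  (last char: 'y')
  sorted[1] = aspberry$r  (last char: 'r')
  sorted[2] = berry$rasp  (last char: 'p')
  sorted[3] = erry$raspb  (last char: 'b')
  sorted[4] = pberry$ras  (last char: 's')
  sorted[5] = raspberry$  (last char: '$')
  sorted[6] = rry$raspbe  (last char: 'e')
  sorted[7] = ry$raspber  (last char: 'r')
  sorted[8] = spberry$ra  (last char: 'a')
  sorted[9] = y$raspberr  (last char: 'r')
Last column: yrpbs$erar
Original string S is at sorted index 5

Answer: yrpbs$erar
5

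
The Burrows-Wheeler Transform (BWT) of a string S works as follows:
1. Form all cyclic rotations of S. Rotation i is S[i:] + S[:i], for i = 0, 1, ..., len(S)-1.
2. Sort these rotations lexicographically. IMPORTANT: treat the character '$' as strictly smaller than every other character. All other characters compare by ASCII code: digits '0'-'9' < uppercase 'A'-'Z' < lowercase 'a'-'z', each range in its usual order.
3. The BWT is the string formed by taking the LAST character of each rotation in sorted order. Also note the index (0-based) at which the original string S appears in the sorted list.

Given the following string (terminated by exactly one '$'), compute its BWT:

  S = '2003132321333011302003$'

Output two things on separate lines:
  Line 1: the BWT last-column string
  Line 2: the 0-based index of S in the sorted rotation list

All 23 rotations (rotation i = S[i:]+S[:i]):
  rot[0] = 2003132321333011302003$
  rot[1] = 003132321333011302003$2
  rot[2] = 03132321333011302003$20
  rot[3] = 3132321333011302003$200
  rot[4] = 132321333011302003$2003
  rot[5] = 32321333011302003$20031
  rot[6] = 2321333011302003$200313
  rot[7] = 321333011302003$2003132
  rot[8] = 21333011302003$20031323
  rot[9] = 1333011302003$200313232
  rot[10] = 333011302003$2003132321
  rot[11] = 33011302003$20031323213
  rot[12] = 3011302003$200313232133
  rot[13] = 011302003$2003132321333
  rot[14] = 11302003$20031323213330
  rot[15] = 1302003$200313232133301
  rot[16] = 302003$2003132321333011
  rot[17] = 02003$20031323213330113
  rot[18] = 2003$200313232133301130
  rot[19] = 003$2003132321333011302
  rot[20] = 03$20031323213330113020
  rot[21] = 3$200313232133301130200
  rot[22] = $2003132321333011302003
Sorted (with $ < everything):
  sorted[0] = $2003132321333011302003  (last char: '3')
  sorted[1] = 003$2003132321333011302  (last char: '2')
  sorted[2] = 003132321333011302003$2  (last char: '2')
  sorted[3] = 011302003$2003132321333  (last char: '3')
  sorted[4] = 02003$20031323213330113  (last char: '3')
  sorted[5] = 03$20031323213330113020  (last char: '0')
  sorted[6] = 03132321333011302003$20  (last char: '0')
  sorted[7] = 11302003$20031323213330  (last char: '0')
  sorted[8] = 1302003$200313232133301  (last char: '1')
  sorted[9] = 132321333011302003$2003  (last char: '3')
  sorted[10] = 1333011302003$200313232  (last char: '2')
  sorted[11] = 2003$200313232133301130  (last char: '0')
  sorted[12] = 2003132321333011302003$  (last char: '$')
  sorted[13] = 21333011302003$20031323  (last char: '3')
  sorted[14] = 2321333011302003$200313  (last char: '3')
  sorted[15] = 3$200313232133301130200  (last char: '0')
  sorted[16] = 3011302003$200313232133  (last char: '3')
  sorted[17] = 302003$2003132321333011  (last char: '1')
  sorted[18] = 3132321333011302003$200  (last char: '0')
  sorted[19] = 321333011302003$2003132  (last char: '2')
  sorted[20] = 32321333011302003$20031  (last char: '1')
  sorted[21] = 33011302003$20031323213  (last char: '3')
  sorted[22] = 333011302003$2003132321  (last char: '1')
Last column: 322330001320$3303102131
Original string S is at sorted index 12

Answer: 322330001320$3303102131
12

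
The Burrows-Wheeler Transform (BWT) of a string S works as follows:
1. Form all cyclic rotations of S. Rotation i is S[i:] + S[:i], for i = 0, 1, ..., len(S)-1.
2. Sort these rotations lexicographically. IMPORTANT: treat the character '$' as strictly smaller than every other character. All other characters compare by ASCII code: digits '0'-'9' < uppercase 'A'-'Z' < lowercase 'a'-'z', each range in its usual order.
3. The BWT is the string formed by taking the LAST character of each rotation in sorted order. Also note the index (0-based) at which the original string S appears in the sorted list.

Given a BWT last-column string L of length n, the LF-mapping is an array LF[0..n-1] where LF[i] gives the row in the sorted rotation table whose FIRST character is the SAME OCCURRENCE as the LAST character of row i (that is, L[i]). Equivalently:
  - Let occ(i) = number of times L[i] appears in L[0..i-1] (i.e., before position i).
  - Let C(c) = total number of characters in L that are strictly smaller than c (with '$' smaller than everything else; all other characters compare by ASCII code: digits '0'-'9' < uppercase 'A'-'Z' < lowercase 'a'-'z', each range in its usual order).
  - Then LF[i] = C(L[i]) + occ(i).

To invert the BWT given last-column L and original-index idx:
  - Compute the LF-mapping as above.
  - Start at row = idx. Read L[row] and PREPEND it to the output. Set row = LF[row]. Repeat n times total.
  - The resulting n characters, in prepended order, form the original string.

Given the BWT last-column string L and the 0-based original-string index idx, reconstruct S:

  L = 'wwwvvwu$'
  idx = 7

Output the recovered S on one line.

Answer: wwuwvvw$

Derivation:
LF mapping: 4 5 6 2 3 7 1 0
Walk LF starting at row 7, prepending L[row]:
  step 1: row=7, L[7]='$', prepend. Next row=LF[7]=0
  step 2: row=0, L[0]='w', prepend. Next row=LF[0]=4
  step 3: row=4, L[4]='v', prepend. Next row=LF[4]=3
  step 4: row=3, L[3]='v', prepend. Next row=LF[3]=2
  step 5: row=2, L[2]='w', prepend. Next row=LF[2]=6
  step 6: row=6, L[6]='u', prepend. Next row=LF[6]=1
  step 7: row=1, L[1]='w', prepend. Next row=LF[1]=5
  step 8: row=5, L[5]='w', prepend. Next row=LF[5]=7
Reversed output: wwuwvvw$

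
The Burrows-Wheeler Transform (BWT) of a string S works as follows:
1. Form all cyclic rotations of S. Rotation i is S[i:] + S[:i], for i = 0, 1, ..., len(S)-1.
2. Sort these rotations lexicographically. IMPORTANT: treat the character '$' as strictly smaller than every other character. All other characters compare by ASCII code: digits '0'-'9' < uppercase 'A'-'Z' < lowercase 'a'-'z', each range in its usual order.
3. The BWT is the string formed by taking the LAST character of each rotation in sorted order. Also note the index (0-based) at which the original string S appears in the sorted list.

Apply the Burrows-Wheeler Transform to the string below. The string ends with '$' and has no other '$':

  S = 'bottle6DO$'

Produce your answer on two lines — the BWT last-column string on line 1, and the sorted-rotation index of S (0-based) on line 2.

Answer: Oe6D$ltbto
4

Derivation:
All 10 rotations (rotation i = S[i:]+S[:i]):
  rot[0] = bottle6DO$
  rot[1] = ottle6DO$b
  rot[2] = ttle6DO$bo
  rot[3] = tle6DO$bot
  rot[4] = le6DO$bott
  rot[5] = e6DO$bottl
  rot[6] = 6DO$bottle
  rot[7] = DO$bottle6
  rot[8] = O$bottle6D
  rot[9] = $bottle6DO
Sorted (with $ < everything):
  sorted[0] = $bottle6DO  (last char: 'O')
  sorted[1] = 6DO$bottle  (last char: 'e')
  sorted[2] = DO$bottle6  (last char: '6')
  sorted[3] = O$bottle6D  (last char: 'D')
  sorted[4] = bottle6DO$  (last char: '$')
  sorted[5] = e6DO$bottl  (last char: 'l')
  sorted[6] = le6DO$bott  (last char: 't')
  sorted[7] = ottle6DO$b  (last char: 'b')
  sorted[8] = tle6DO$bot  (last char: 't')
  sorted[9] = ttle6DO$bo  (last char: 'o')
Last column: Oe6D$ltbto
Original string S is at sorted index 4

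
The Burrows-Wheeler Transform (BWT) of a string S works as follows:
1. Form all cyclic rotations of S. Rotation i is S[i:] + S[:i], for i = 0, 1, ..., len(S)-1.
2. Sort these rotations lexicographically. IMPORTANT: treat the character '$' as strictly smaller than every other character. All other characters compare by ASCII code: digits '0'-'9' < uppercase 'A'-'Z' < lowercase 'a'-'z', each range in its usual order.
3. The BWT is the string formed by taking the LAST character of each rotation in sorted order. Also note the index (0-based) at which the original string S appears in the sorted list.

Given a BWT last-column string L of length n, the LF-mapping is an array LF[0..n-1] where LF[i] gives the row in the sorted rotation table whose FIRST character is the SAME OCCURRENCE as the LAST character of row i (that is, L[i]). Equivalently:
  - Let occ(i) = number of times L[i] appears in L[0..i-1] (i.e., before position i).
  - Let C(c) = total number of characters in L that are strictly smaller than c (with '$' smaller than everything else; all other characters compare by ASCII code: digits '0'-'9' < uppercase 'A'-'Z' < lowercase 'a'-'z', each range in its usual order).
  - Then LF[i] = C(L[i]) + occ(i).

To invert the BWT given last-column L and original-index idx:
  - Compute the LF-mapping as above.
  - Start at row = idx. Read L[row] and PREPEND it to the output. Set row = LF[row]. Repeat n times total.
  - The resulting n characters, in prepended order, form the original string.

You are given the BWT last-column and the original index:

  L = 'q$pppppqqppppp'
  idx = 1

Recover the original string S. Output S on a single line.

LF mapping: 11 0 1 2 3 4 5 12 13 6 7 8 9 10
Walk LF starting at row 1, prepending L[row]:
  step 1: row=1, L[1]='$', prepend. Next row=LF[1]=0
  step 2: row=0, L[0]='q', prepend. Next row=LF[0]=11
  step 3: row=11, L[11]='p', prepend. Next row=LF[11]=8
  step 4: row=8, L[8]='q', prepend. Next row=LF[8]=13
  step 5: row=13, L[13]='p', prepend. Next row=LF[13]=10
  step 6: row=10, L[10]='p', prepend. Next row=LF[10]=7
  step 7: row=7, L[7]='q', prepend. Next row=LF[7]=12
  step 8: row=12, L[12]='p', prepend. Next row=LF[12]=9
  step 9: row=9, L[9]='p', prepend. Next row=LF[9]=6
  step 10: row=6, L[6]='p', prepend. Next row=LF[6]=5
  step 11: row=5, L[5]='p', prepend. Next row=LF[5]=4
  step 12: row=4, L[4]='p', prepend. Next row=LF[4]=3
  step 13: row=3, L[3]='p', prepend. Next row=LF[3]=2
  step 14: row=2, L[2]='p', prepend. Next row=LF[2]=1
Reversed output: pppppppqppqpq$

Answer: pppppppqppqpq$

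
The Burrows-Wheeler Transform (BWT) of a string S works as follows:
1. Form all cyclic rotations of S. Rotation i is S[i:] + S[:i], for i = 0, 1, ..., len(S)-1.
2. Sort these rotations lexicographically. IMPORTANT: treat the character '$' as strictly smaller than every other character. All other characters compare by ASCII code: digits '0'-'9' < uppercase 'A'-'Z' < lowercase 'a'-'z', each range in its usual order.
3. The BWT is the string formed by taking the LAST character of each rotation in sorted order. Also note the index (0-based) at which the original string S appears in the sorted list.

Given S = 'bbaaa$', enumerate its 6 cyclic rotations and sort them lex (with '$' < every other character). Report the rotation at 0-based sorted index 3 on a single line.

All 6 rotations (rotation i = S[i:]+S[:i]):
  rot[0] = bbaaa$
  rot[1] = baaa$b
  rot[2] = aaa$bb
  rot[3] = aa$bba
  rot[4] = a$bbaa
  rot[5] = $bbaaa
Sorted (with $ < everything):
  sorted[0] = $bbaaa
  sorted[1] = a$bbaa
  sorted[2] = aa$bba
  sorted[3] = aaa$bb
  sorted[4] = baaa$b
  sorted[5] = bbaaa$
sorted[3] = aaa$bb

Answer: aaa$bb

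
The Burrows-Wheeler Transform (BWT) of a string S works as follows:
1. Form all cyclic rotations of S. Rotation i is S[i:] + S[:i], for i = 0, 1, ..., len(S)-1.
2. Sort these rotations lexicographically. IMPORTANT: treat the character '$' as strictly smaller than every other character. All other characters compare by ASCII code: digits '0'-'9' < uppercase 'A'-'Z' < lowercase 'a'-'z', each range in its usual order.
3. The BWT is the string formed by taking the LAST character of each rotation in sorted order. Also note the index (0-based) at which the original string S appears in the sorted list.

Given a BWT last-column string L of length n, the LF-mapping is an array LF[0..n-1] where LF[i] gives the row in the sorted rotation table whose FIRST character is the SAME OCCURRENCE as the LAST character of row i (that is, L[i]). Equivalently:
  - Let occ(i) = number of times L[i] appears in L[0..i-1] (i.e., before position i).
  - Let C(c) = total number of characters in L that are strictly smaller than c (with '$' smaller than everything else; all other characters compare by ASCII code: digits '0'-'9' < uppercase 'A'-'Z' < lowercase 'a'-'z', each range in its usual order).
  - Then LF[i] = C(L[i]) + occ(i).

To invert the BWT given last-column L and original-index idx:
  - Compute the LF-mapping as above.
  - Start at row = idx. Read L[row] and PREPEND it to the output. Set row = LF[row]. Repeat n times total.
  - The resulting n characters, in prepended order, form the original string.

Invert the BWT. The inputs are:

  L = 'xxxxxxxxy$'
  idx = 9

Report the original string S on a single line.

LF mapping: 1 2 3 4 5 6 7 8 9 0
Walk LF starting at row 9, prepending L[row]:
  step 1: row=9, L[9]='$', prepend. Next row=LF[9]=0
  step 2: row=0, L[0]='x', prepend. Next row=LF[0]=1
  step 3: row=1, L[1]='x', prepend. Next row=LF[1]=2
  step 4: row=2, L[2]='x', prepend. Next row=LF[2]=3
  step 5: row=3, L[3]='x', prepend. Next row=LF[3]=4
  step 6: row=4, L[4]='x', prepend. Next row=LF[4]=5
  step 7: row=5, L[5]='x', prepend. Next row=LF[5]=6
  step 8: row=6, L[6]='x', prepend. Next row=LF[6]=7
  step 9: row=7, L[7]='x', prepend. Next row=LF[7]=8
  step 10: row=8, L[8]='y', prepend. Next row=LF[8]=9
Reversed output: yxxxxxxxx$

Answer: yxxxxxxxx$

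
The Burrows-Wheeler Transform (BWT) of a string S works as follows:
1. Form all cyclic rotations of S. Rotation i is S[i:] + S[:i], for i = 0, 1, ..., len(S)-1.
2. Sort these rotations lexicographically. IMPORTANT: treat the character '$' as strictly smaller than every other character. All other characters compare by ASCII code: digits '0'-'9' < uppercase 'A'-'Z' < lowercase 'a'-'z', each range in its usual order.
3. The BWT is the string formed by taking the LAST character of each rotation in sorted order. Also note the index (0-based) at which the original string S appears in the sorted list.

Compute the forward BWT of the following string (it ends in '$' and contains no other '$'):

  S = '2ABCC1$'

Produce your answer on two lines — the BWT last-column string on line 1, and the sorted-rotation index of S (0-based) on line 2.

Answer: 1C$2ACB
2

Derivation:
All 7 rotations (rotation i = S[i:]+S[:i]):
  rot[0] = 2ABCC1$
  rot[1] = ABCC1$2
  rot[2] = BCC1$2A
  rot[3] = CC1$2AB
  rot[4] = C1$2ABC
  rot[5] = 1$2ABCC
  rot[6] = $2ABCC1
Sorted (with $ < everything):
  sorted[0] = $2ABCC1  (last char: '1')
  sorted[1] = 1$2ABCC  (last char: 'C')
  sorted[2] = 2ABCC1$  (last char: '$')
  sorted[3] = ABCC1$2  (last char: '2')
  sorted[4] = BCC1$2A  (last char: 'A')
  sorted[5] = C1$2ABC  (last char: 'C')
  sorted[6] = CC1$2AB  (last char: 'B')
Last column: 1C$2ACB
Original string S is at sorted index 2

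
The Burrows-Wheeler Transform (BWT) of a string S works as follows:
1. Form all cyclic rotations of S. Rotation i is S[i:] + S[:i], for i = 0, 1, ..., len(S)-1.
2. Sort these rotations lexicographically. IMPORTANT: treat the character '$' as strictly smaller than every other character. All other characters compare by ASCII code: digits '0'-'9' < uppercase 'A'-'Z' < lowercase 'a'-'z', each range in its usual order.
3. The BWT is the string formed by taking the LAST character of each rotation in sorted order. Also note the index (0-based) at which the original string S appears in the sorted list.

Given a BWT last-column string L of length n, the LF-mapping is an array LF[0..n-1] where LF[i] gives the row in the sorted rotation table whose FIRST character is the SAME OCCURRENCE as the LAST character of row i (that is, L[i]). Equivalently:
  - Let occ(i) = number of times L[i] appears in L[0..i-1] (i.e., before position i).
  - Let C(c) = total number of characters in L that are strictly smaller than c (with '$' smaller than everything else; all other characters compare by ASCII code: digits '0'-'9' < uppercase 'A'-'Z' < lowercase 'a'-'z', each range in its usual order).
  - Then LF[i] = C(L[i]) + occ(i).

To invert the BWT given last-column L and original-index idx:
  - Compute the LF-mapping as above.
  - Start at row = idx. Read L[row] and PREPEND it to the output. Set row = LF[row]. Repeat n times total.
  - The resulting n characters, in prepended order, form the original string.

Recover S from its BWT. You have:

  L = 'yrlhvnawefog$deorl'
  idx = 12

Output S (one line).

LF mapping: 17 13 8 7 15 10 1 16 3 5 11 6 0 2 4 12 14 9
Walk LF starting at row 12, prepending L[row]:
  step 1: row=12, L[12]='$', prepend. Next row=LF[12]=0
  step 2: row=0, L[0]='y', prepend. Next row=LF[0]=17
  step 3: row=17, L[17]='l', prepend. Next row=LF[17]=9
  step 4: row=9, L[9]='f', prepend. Next row=LF[9]=5
  step 5: row=5, L[5]='n', prepend. Next row=LF[5]=10
  step 6: row=10, L[10]='o', prepend. Next row=LF[10]=11
  step 7: row=11, L[11]='g', prepend. Next row=LF[11]=6
  step 8: row=6, L[6]='a', prepend. Next row=LF[6]=1
  step 9: row=1, L[1]='r', prepend. Next row=LF[1]=13
  step 10: row=13, L[13]='d', prepend. Next row=LF[13]=2
  step 11: row=2, L[2]='l', prepend. Next row=LF[2]=8
  step 12: row=8, L[8]='e', prepend. Next row=LF[8]=3
  step 13: row=3, L[3]='h', prepend. Next row=LF[3]=7
  step 14: row=7, L[7]='w', prepend. Next row=LF[7]=16
  step 15: row=16, L[16]='r', prepend. Next row=LF[16]=14
  step 16: row=14, L[14]='e', prepend. Next row=LF[14]=4
  step 17: row=4, L[4]='v', prepend. Next row=LF[4]=15
  step 18: row=15, L[15]='o', prepend. Next row=LF[15]=12
Reversed output: overwheldragonfly$

Answer: overwheldragonfly$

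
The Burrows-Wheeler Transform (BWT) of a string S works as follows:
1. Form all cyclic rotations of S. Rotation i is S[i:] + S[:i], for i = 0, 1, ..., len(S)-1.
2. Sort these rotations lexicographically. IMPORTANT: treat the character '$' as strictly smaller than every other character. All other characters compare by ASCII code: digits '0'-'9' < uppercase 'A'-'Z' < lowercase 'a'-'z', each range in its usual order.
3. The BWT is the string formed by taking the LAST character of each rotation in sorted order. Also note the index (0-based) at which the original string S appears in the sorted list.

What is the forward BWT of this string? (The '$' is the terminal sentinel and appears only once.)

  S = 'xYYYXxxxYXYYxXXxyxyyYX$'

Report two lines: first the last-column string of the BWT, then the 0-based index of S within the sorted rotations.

Answer: XYxYYXyxYYxXYYx$xXXyyxx
15

Derivation:
All 23 rotations (rotation i = S[i:]+S[:i]):
  rot[0] = xYYYXxxxYXYYxXXxyxyyYX$
  rot[1] = YYYXxxxYXYYxXXxyxyyYX$x
  rot[2] = YYXxxxYXYYxXXxyxyyYX$xY
  rot[3] = YXxxxYXYYxXXxyxyyYX$xYY
  rot[4] = XxxxYXYYxXXxyxyyYX$xYYY
  rot[5] = xxxYXYYxXXxyxyyYX$xYYYX
  rot[6] = xxYXYYxXXxyxyyYX$xYYYXx
  rot[7] = xYXYYxXXxyxyyYX$xYYYXxx
  rot[8] = YXYYxXXxyxyyYX$xYYYXxxx
  rot[9] = XYYxXXxyxyyYX$xYYYXxxxY
  rot[10] = YYxXXxyxyyYX$xYYYXxxxYX
  rot[11] = YxXXxyxyyYX$xYYYXxxxYXY
  rot[12] = xXXxyxyyYX$xYYYXxxxYXYY
  rot[13] = XXxyxyyYX$xYYYXxxxYXYYx
  rot[14] = XxyxyyYX$xYYYXxxxYXYYxX
  rot[15] = xyxyyYX$xYYYXxxxYXYYxXX
  rot[16] = yxyyYX$xYYYXxxxYXYYxXXx
  rot[17] = xyyYX$xYYYXxxxYXYYxXXxy
  rot[18] = yyYX$xYYYXxxxYXYYxXXxyx
  rot[19] = yYX$xYYYXxxxYXYYxXXxyxy
  rot[20] = YX$xYYYXxxxYXYYxXXxyxyy
  rot[21] = X$xYYYXxxxYXYYxXXxyxyyY
  rot[22] = $xYYYXxxxYXYYxXXxyxyyYX
Sorted (with $ < everything):
  sorted[0] = $xYYYXxxxYXYYxXXxyxyyYX  (last char: 'X')
  sorted[1] = X$xYYYXxxxYXYYxXXxyxyyY  (last char: 'Y')
  sorted[2] = XXxyxyyYX$xYYYXxxxYXYYx  (last char: 'x')
  sorted[3] = XYYxXXxyxyyYX$xYYYXxxxY  (last char: 'Y')
  sorted[4] = XxxxYXYYxXXxyxyyYX$xYYY  (last char: 'Y')
  sorted[5] = XxyxyyYX$xYYYXxxxYXYYxX  (last char: 'X')
  sorted[6] = YX$xYYYXxxxYXYYxXXxyxyy  (last char: 'y')
  sorted[7] = YXYYxXXxyxyyYX$xYYYXxxx  (last char: 'x')
  sorted[8] = YXxxxYXYYxXXxyxyyYX$xYY  (last char: 'Y')
  sorted[9] = YYXxxxYXYYxXXxyxyyYX$xY  (last char: 'Y')
  sorted[10] = YYYXxxxYXYYxXXxyxyyYX$x  (last char: 'x')
  sorted[11] = YYxXXxyxyyYX$xYYYXxxxYX  (last char: 'X')
  sorted[12] = YxXXxyxyyYX$xYYYXxxxYXY  (last char: 'Y')
  sorted[13] = xXXxyxyyYX$xYYYXxxxYXYY  (last char: 'Y')
  sorted[14] = xYXYYxXXxyxyyYX$xYYYXxx  (last char: 'x')
  sorted[15] = xYYYXxxxYXYYxXXxyxyyYX$  (last char: '$')
  sorted[16] = xxYXYYxXXxyxyyYX$xYYYXx  (last char: 'x')
  sorted[17] = xxxYXYYxXXxyxyyYX$xYYYX  (last char: 'X')
  sorted[18] = xyxyyYX$xYYYXxxxYXYYxXX  (last char: 'X')
  sorted[19] = xyyYX$xYYYXxxxYXYYxXXxy  (last char: 'y')
  sorted[20] = yYX$xYYYXxxxYXYYxXXxyxy  (last char: 'y')
  sorted[21] = yxyyYX$xYYYXxxxYXYYxXXx  (last char: 'x')
  sorted[22] = yyYX$xYYYXxxxYXYYxXXxyx  (last char: 'x')
Last column: XYxYYXyxYYxXYYx$xXXyyxx
Original string S is at sorted index 15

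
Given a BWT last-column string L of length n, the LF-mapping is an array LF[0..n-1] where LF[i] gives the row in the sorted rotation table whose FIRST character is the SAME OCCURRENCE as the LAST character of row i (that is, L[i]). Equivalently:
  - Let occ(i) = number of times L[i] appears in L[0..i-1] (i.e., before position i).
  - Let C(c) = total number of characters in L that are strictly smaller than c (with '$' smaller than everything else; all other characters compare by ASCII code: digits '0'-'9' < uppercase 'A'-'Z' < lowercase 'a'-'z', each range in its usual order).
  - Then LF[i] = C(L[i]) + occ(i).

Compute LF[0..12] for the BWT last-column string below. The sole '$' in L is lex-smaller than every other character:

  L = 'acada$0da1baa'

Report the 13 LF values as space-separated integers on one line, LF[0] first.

Char counts: '$':1, '0':1, '1':1, 'a':6, 'b':1, 'c':1, 'd':2
C (first-col start): C('$')=0, C('0')=1, C('1')=2, C('a')=3, C('b')=9, C('c')=10, C('d')=11
L[0]='a': occ=0, LF[0]=C('a')+0=3+0=3
L[1]='c': occ=0, LF[1]=C('c')+0=10+0=10
L[2]='a': occ=1, LF[2]=C('a')+1=3+1=4
L[3]='d': occ=0, LF[3]=C('d')+0=11+0=11
L[4]='a': occ=2, LF[4]=C('a')+2=3+2=5
L[5]='$': occ=0, LF[5]=C('$')+0=0+0=0
L[6]='0': occ=0, LF[6]=C('0')+0=1+0=1
L[7]='d': occ=1, LF[7]=C('d')+1=11+1=12
L[8]='a': occ=3, LF[8]=C('a')+3=3+3=6
L[9]='1': occ=0, LF[9]=C('1')+0=2+0=2
L[10]='b': occ=0, LF[10]=C('b')+0=9+0=9
L[11]='a': occ=4, LF[11]=C('a')+4=3+4=7
L[12]='a': occ=5, LF[12]=C('a')+5=3+5=8

Answer: 3 10 4 11 5 0 1 12 6 2 9 7 8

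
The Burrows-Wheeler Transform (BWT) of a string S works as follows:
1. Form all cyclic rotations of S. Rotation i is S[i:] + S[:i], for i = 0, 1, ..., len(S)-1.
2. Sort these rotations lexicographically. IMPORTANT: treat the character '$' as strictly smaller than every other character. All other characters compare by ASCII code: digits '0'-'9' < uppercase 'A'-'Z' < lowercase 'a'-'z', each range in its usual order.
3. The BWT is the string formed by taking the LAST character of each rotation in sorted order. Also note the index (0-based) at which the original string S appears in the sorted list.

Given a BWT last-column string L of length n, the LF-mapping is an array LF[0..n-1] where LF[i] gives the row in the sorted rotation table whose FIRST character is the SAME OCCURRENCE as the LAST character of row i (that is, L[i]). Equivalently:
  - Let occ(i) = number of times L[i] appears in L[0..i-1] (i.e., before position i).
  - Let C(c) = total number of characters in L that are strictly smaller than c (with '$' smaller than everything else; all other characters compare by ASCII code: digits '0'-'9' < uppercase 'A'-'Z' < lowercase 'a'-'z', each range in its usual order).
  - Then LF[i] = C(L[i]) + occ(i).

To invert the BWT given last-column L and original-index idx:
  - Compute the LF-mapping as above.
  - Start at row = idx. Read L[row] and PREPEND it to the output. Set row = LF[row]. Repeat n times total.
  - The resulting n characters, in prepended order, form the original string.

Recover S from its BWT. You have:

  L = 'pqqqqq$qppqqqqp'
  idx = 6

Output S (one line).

Answer: qpqpqqqqqqpqqp$

Derivation:
LF mapping: 1 5 6 7 8 9 0 10 2 3 11 12 13 14 4
Walk LF starting at row 6, prepending L[row]:
  step 1: row=6, L[6]='$', prepend. Next row=LF[6]=0
  step 2: row=0, L[0]='p', prepend. Next row=LF[0]=1
  step 3: row=1, L[1]='q', prepend. Next row=LF[1]=5
  step 4: row=5, L[5]='q', prepend. Next row=LF[5]=9
  step 5: row=9, L[9]='p', prepend. Next row=LF[9]=3
  step 6: row=3, L[3]='q', prepend. Next row=LF[3]=7
  step 7: row=7, L[7]='q', prepend. Next row=LF[7]=10
  step 8: row=10, L[10]='q', prepend. Next row=LF[10]=11
  step 9: row=11, L[11]='q', prepend. Next row=LF[11]=12
  step 10: row=12, L[12]='q', prepend. Next row=LF[12]=13
  step 11: row=13, L[13]='q', prepend. Next row=LF[13]=14
  step 12: row=14, L[14]='p', prepend. Next row=LF[14]=4
  step 13: row=4, L[4]='q', prepend. Next row=LF[4]=8
  step 14: row=8, L[8]='p', prepend. Next row=LF[8]=2
  step 15: row=2, L[2]='q', prepend. Next row=LF[2]=6
Reversed output: qpqpqqqqqqpqqp$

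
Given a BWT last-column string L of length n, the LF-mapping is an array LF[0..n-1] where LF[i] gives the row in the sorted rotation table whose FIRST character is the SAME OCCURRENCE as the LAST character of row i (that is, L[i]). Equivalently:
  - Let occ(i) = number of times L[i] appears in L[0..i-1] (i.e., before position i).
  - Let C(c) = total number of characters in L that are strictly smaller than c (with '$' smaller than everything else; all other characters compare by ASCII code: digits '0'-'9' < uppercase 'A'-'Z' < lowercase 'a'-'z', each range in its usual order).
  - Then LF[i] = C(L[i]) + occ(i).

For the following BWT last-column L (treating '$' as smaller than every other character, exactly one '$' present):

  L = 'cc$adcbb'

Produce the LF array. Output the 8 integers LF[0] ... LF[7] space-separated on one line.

Answer: 4 5 0 1 7 6 2 3

Derivation:
Char counts: '$':1, 'a':1, 'b':2, 'c':3, 'd':1
C (first-col start): C('$')=0, C('a')=1, C('b')=2, C('c')=4, C('d')=7
L[0]='c': occ=0, LF[0]=C('c')+0=4+0=4
L[1]='c': occ=1, LF[1]=C('c')+1=4+1=5
L[2]='$': occ=0, LF[2]=C('$')+0=0+0=0
L[3]='a': occ=0, LF[3]=C('a')+0=1+0=1
L[4]='d': occ=0, LF[4]=C('d')+0=7+0=7
L[5]='c': occ=2, LF[5]=C('c')+2=4+2=6
L[6]='b': occ=0, LF[6]=C('b')+0=2+0=2
L[7]='b': occ=1, LF[7]=C('b')+1=2+1=3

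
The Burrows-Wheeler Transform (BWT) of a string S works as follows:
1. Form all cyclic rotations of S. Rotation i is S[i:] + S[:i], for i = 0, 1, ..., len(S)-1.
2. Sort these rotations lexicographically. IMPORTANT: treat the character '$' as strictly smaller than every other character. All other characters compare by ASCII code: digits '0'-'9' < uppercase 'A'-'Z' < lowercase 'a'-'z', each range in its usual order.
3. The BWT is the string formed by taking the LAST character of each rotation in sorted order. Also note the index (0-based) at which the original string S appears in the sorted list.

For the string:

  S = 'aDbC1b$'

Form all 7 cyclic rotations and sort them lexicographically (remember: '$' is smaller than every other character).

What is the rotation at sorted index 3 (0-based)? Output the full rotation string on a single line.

Answer: DbC1b$a

Derivation:
All 7 rotations (rotation i = S[i:]+S[:i]):
  rot[0] = aDbC1b$
  rot[1] = DbC1b$a
  rot[2] = bC1b$aD
  rot[3] = C1b$aDb
  rot[4] = 1b$aDbC
  rot[5] = b$aDbC1
  rot[6] = $aDbC1b
Sorted (with $ < everything):
  sorted[0] = $aDbC1b
  sorted[1] = 1b$aDbC
  sorted[2] = C1b$aDb
  sorted[3] = DbC1b$a
  sorted[4] = aDbC1b$
  sorted[5] = b$aDbC1
  sorted[6] = bC1b$aD
sorted[3] = DbC1b$a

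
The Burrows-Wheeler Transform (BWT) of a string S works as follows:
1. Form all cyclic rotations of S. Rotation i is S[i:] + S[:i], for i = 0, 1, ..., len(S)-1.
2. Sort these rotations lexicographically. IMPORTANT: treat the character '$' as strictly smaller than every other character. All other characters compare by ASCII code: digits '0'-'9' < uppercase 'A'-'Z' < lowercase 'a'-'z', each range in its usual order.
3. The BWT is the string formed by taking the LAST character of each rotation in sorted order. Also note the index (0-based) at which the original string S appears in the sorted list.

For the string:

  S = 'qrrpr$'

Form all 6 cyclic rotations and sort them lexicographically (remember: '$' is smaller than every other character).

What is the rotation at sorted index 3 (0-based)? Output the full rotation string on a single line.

Answer: r$qrrp

Derivation:
All 6 rotations (rotation i = S[i:]+S[:i]):
  rot[0] = qrrpr$
  rot[1] = rrpr$q
  rot[2] = rpr$qr
  rot[3] = pr$qrr
  rot[4] = r$qrrp
  rot[5] = $qrrpr
Sorted (with $ < everything):
  sorted[0] = $qrrpr
  sorted[1] = pr$qrr
  sorted[2] = qrrpr$
  sorted[3] = r$qrrp
  sorted[4] = rpr$qr
  sorted[5] = rrpr$q
sorted[3] = r$qrrp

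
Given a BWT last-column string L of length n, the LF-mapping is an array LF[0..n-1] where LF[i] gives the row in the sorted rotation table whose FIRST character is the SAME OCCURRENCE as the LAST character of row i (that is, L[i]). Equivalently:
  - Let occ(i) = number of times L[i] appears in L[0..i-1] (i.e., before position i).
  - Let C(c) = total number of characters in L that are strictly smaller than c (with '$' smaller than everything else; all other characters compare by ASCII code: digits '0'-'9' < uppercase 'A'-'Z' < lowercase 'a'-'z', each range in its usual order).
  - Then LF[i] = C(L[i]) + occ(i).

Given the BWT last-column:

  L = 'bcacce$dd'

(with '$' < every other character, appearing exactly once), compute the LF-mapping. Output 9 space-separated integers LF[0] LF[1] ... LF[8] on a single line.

Answer: 2 3 1 4 5 8 0 6 7

Derivation:
Char counts: '$':1, 'a':1, 'b':1, 'c':3, 'd':2, 'e':1
C (first-col start): C('$')=0, C('a')=1, C('b')=2, C('c')=3, C('d')=6, C('e')=8
L[0]='b': occ=0, LF[0]=C('b')+0=2+0=2
L[1]='c': occ=0, LF[1]=C('c')+0=3+0=3
L[2]='a': occ=0, LF[2]=C('a')+0=1+0=1
L[3]='c': occ=1, LF[3]=C('c')+1=3+1=4
L[4]='c': occ=2, LF[4]=C('c')+2=3+2=5
L[5]='e': occ=0, LF[5]=C('e')+0=8+0=8
L[6]='$': occ=0, LF[6]=C('$')+0=0+0=0
L[7]='d': occ=0, LF[7]=C('d')+0=6+0=6
L[8]='d': occ=1, LF[8]=C('d')+1=6+1=7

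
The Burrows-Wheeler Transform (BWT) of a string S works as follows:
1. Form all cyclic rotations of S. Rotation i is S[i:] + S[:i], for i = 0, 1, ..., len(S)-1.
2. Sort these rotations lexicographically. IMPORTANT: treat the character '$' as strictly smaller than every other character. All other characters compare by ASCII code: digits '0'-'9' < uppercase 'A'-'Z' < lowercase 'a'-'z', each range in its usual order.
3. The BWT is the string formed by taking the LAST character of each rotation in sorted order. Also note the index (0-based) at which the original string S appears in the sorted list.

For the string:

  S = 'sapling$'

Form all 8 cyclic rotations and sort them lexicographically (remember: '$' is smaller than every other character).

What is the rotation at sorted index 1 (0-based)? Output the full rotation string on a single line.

All 8 rotations (rotation i = S[i:]+S[:i]):
  rot[0] = sapling$
  rot[1] = apling$s
  rot[2] = pling$sa
  rot[3] = ling$sap
  rot[4] = ing$sapl
  rot[5] = ng$sapli
  rot[6] = g$saplin
  rot[7] = $sapling
Sorted (with $ < everything):
  sorted[0] = $sapling
  sorted[1] = apling$s
  sorted[2] = g$saplin
  sorted[3] = ing$sapl
  sorted[4] = ling$sap
  sorted[5] = ng$sapli
  sorted[6] = pling$sa
  sorted[7] = sapling$
sorted[1] = apling$s

Answer: apling$s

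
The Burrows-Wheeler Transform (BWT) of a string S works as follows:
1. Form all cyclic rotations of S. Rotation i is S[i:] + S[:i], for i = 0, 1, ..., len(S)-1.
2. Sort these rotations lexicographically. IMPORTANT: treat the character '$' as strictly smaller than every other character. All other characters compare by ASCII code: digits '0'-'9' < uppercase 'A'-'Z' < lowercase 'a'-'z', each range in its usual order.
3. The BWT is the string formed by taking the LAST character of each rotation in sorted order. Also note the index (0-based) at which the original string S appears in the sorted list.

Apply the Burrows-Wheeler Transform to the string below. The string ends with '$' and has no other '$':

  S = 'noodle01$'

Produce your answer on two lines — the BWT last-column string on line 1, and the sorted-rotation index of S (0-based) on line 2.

All 9 rotations (rotation i = S[i:]+S[:i]):
  rot[0] = noodle01$
  rot[1] = oodle01$n
  rot[2] = odle01$no
  rot[3] = dle01$noo
  rot[4] = le01$nood
  rot[5] = e01$noodl
  rot[6] = 01$noodle
  rot[7] = 1$noodle0
  rot[8] = $noodle01
Sorted (with $ < everything):
  sorted[0] = $noodle01  (last char: '1')
  sorted[1] = 01$noodle  (last char: 'e')
  sorted[2] = 1$noodle0  (last char: '0')
  sorted[3] = dle01$noo  (last char: 'o')
  sorted[4] = e01$noodl  (last char: 'l')
  sorted[5] = le01$nood  (last char: 'd')
  sorted[6] = noodle01$  (last char: '$')
  sorted[7] = odle01$no  (last char: 'o')
  sorted[8] = oodle01$n  (last char: 'n')
Last column: 1e0old$on
Original string S is at sorted index 6

Answer: 1e0old$on
6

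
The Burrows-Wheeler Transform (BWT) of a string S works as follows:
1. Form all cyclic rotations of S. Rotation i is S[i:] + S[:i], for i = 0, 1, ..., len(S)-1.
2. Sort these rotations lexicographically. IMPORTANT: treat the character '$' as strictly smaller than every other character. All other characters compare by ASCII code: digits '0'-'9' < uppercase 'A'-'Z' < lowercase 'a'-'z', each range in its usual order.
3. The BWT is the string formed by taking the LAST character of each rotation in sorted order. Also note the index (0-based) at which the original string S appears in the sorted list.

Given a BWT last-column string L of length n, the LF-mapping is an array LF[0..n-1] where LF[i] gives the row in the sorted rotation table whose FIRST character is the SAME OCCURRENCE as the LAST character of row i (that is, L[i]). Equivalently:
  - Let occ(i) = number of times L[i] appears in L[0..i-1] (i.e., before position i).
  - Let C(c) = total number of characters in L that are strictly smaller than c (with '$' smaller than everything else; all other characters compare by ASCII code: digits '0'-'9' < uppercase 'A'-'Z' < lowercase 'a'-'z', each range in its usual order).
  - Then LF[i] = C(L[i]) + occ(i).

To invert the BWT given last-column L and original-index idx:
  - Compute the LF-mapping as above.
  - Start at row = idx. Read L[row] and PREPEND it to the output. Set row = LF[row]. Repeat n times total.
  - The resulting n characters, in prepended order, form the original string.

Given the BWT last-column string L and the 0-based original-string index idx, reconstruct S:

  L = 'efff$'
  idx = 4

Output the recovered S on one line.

Answer: fffe$

Derivation:
LF mapping: 1 2 3 4 0
Walk LF starting at row 4, prepending L[row]:
  step 1: row=4, L[4]='$', prepend. Next row=LF[4]=0
  step 2: row=0, L[0]='e', prepend. Next row=LF[0]=1
  step 3: row=1, L[1]='f', prepend. Next row=LF[1]=2
  step 4: row=2, L[2]='f', prepend. Next row=LF[2]=3
  step 5: row=3, L[3]='f', prepend. Next row=LF[3]=4
Reversed output: fffe$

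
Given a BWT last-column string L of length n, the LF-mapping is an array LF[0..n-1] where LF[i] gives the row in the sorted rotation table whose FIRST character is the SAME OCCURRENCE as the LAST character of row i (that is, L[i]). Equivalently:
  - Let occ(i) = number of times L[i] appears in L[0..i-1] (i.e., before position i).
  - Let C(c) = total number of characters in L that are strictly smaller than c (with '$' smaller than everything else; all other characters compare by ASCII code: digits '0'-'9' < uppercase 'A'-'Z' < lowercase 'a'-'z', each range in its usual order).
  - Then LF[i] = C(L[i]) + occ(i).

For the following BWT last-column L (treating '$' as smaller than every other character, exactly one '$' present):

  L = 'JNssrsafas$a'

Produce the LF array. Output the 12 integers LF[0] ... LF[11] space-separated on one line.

Answer: 1 2 8 9 7 10 3 6 4 11 0 5

Derivation:
Char counts: '$':1, 'J':1, 'N':1, 'a':3, 'f':1, 'r':1, 's':4
C (first-col start): C('$')=0, C('J')=1, C('N')=2, C('a')=3, C('f')=6, C('r')=7, C('s')=8
L[0]='J': occ=0, LF[0]=C('J')+0=1+0=1
L[1]='N': occ=0, LF[1]=C('N')+0=2+0=2
L[2]='s': occ=0, LF[2]=C('s')+0=8+0=8
L[3]='s': occ=1, LF[3]=C('s')+1=8+1=9
L[4]='r': occ=0, LF[4]=C('r')+0=7+0=7
L[5]='s': occ=2, LF[5]=C('s')+2=8+2=10
L[6]='a': occ=0, LF[6]=C('a')+0=3+0=3
L[7]='f': occ=0, LF[7]=C('f')+0=6+0=6
L[8]='a': occ=1, LF[8]=C('a')+1=3+1=4
L[9]='s': occ=3, LF[9]=C('s')+3=8+3=11
L[10]='$': occ=0, LF[10]=C('$')+0=0+0=0
L[11]='a': occ=2, LF[11]=C('a')+2=3+2=5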